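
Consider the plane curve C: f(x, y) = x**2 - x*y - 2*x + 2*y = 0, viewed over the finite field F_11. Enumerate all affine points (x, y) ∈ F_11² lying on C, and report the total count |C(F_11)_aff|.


Affine F_11-points: {(0, 0), (1, 1), (2, 0), (2, 1), (2, 2), (2, 3), (2, 4), (2, 5), (2, 6), (2, 7), (2, 8), (2, 9), (2, 10), (3, 3), (4, 4), (5, 5), (6, 6), (7, 7), (8, 8), (9, 9), (10, 10)}; count = 21.

For each of the 121 pairs (x, y) ∈ F_11², evaluate f(x, y) mod 11. Record the zeros.
  x = 0: [0↦0, 1↦2, 2↦4, 3↦6, 4↦8, 5↦10, 6↦1, 7↦3, 8↦5, 9↦7, 10↦9]  zeros at y ∈ {0}
  x = 1: [0↦10, 1↦0, 2↦1, 3↦2, 4↦3, 5↦4, 6↦5, 7↦6, 8↦7, 9↦8, 10↦9]  zeros at y ∈ {1}
  x = 2: [0↦0, 1↦0, 2↦0, 3↦0, 4↦0, 5↦0, 6↦0, 7↦0, 8↦0, 9↦0, 10↦0]  zeros at y ∈ {0, 1, 2, 3, 4, 5, 6, 7, 8, 9, 10}
  x = 3: [0↦3, 1↦2, 2↦1, 3↦0, 4↦10, 5↦9, 6↦8, 7↦7, 8↦6, 9↦5, 10↦4]  zeros at y ∈ {3}
  x = 4: [0↦8, 1↦6, 2↦4, 3↦2, 4↦0, 5↦9, 6↦7, 7↦5, 8↦3, 9↦1, 10↦10]  zeros at y ∈ {4}
  x = 5: [0↦4, 1↦1, 2↦9, 3↦6, 4↦3, 5↦0, 6↦8, 7↦5, 8↦2, 9↦10, 10↦7]  zeros at y ∈ {5}
  x = 6: [0↦2, 1↦9, 2↦5, 3↦1, 4↦8, 5↦4, 6↦0, 7↦7, 8↦3, 9↦10, 10↦6]  zeros at y ∈ {6}
  x = 7: [0↦2, 1↦8, 2↦3, 3↦9, 4↦4, 5↦10, 6↦5, 7↦0, 8↦6, 9↦1, 10↦7]  zeros at y ∈ {7}
  x = 8: [0↦4, 1↦9, 2↦3, 3↦8, 4↦2, 5↦7, 6↦1, 7↦6, 8↦0, 9↦5, 10↦10]  zeros at y ∈ {8}
  x = 9: [0↦8, 1↦1, 2↦5, 3↦9, 4↦2, 5↦6, 6↦10, 7↦3, 8↦7, 9↦0, 10↦4]  zeros at y ∈ {9}
  x = 10: [0↦3, 1↦6, 2↦9, 3↦1, 4↦4, 5↦7, 6↦10, 7↦2, 8↦5, 9↦8, 10↦0]  zeros at y ∈ {10}
Collecting zeros: affine points = {(0, 0), (1, 1), (2, 0), (2, 1), (2, 2), (2, 3), (2, 4), (2, 5), (2, 6), (2, 7), (2, 8), (2, 9), (2, 10), (3, 3), (4, 4), (5, 5), (6, 6), (7, 7), (8, 8), (9, 9), (10, 10)}.
Total count |C(F_11)_aff| = 21.


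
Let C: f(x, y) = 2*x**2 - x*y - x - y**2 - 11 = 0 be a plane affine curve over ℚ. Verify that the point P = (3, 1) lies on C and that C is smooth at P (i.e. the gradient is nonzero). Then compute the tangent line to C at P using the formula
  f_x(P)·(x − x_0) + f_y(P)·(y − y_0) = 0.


Tangent line at P: 10*x - 5*y - 25 = 0.

Step 1: f(3, 1) = 0, so P lies on C.
Step 2: partial derivatives
  f_x(x, y) = 4*x - y - 1, f_y(x, y) = -x - 2*y.
  f_x(P) = 10, f_y(P) = -5 (gradient nonzero, so P is smooth).
Step 3: tangent line at P: 10·(x − 3) + -5·(y − 1) = 0.
Expanding: 10*x - 5*y - 25 = 0.


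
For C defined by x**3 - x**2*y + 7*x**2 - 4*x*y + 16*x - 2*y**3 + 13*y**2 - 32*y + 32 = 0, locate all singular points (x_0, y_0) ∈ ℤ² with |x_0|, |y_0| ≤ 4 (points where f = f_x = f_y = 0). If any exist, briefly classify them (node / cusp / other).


Singular points: {(-2, 2)}; classification: node.

Compute partial derivatives:
  f_x = 3*x**2 - 2*x*y + 14*x - 4*y + 16.
  f_y = -x**2 - 4*x - 6*y**2 + 26*y - 32.
Scan x_0 ∈ {−4, ..., 4}. For each x_0, f_y(x_0, y) is a polynomial in y; find its integer roots y ∈ {−4, ..., 4}, then test f_x and f at those candidates.
  x = -4: f_y(-4, y) = -6*y**2 + 26*y - 32; no integer root y with |y| ≤ 4.
  x = -3: f_y(-3, y) = -6*y**2 + 26*y - 29; no integer root y with |y| ≤ 4.
  x = -2: f_y(-2, y) = -6*y**2 + 26*y - 28; vanishes at y ∈ {2}. (-2, 2): f_x = 0, f = 0 — SINGULAR.
  x = -1: f_y(-1, y) = -6*y**2 + 26*y - 29; no integer root y with |y| ≤ 4.
  x = 0: f_y(0, y) = -6*y**2 + 26*y - 32; no integer root y with |y| ≤ 4.
  x = 1: f_y(1, y) = -6*y**2 + 26*y - 37; no integer root y with |y| ≤ 4.
  x = 2: f_y(2, y) = -6*y**2 + 26*y - 44; no integer root y with |y| ≤ 4.
  x = 3: f_y(3, y) = -6*y**2 + 26*y - 53; no integer root y with |y| ≤ 4.
  x = 4: f_y(4, y) = -6*y**2 + 26*y - 64; no integer root y with |y| ≤ 4.
Only singular point on the grid: (-2, 2).
Classify: substitute x = -2 + u, y = 2 + v and expand: f = u**3 - u**2*v - u**2 - 2*v**3 + v**2.
No constant or linear terms (consistent with a singular point). Quadratic part: -u**2 + v**2. Cubic part: u**3 - u**2*v - 2*v**3.
The quadratic part v**2 - u**2 = (v − u)(v + u) splits into two distinct linear factors, so there are two distinct tangent lines y − 2 = ±(x − -2) — this is a node (ordinary double point).
Classification: node.


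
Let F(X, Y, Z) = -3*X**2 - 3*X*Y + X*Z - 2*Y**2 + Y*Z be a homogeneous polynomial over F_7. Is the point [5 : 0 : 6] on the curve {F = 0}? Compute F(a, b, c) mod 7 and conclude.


F(5,0,6) ≡ 4 (mod 7); P is NOT on the curve.

Evaluate F(5, 0, 6) term-by-term (mod 7).
  -3*X**2 ↦ -3·25·1·1 = -75
  -3*X*Y ↦ -3·5·0·1 = 0
  X*Z ↦ 1·5·1·6 = 30
  -2*Y**2 ↦ -2·1·0·1 = 0
  Y*Z ↦ 1·1·0·6 = 0
Sum: F(5, 0, 6) = (-75) + (0) + (30) + (0) + (0) = -45.
Reducing mod 7: -45 ≡ 4 (mod 7).
Since F(a, b, c) ≡ 4 ≠ 0 (mod 7), P does NOT lie on the curve.


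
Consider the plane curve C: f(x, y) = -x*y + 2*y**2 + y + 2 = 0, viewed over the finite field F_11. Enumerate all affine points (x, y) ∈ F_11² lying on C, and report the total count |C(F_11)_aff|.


Affine F_11-points: {(4, 3), (4, 4), (5, 1), (6, 2), (6, 6), (7, 5), (7, 9), (8, 10), (9, 7), (9, 8)}; count = 10.

For each of the 121 pairs (x, y) ∈ F_11², evaluate f(x, y) mod 11. Record the zeros.
  x = 0: [0↦2, 1↦5, 2↦1, 3↦1, 4↦5, 5↦2, 6↦3, 7↦8, 8↦6, 9↦8, 10↦3]  zeros at y ∈ ∅
  x = 1: [0↦2, 1↦4, 2↦10, 3↦9, 4↦1, 5↦8, 6↦8, 7↦1, 8↦9, 9↦10, 10↦4]  zeros at y ∈ ∅
  x = 2: [0↦2, 1↦3, 2↦8, 3↦6, 4↦8, 5↦3, 6↦2, 7↦5, 8↦1, 9↦1, 10↦5]  zeros at y ∈ ∅
  x = 3: [0↦2, 1↦2, 2↦6, 3↦3, 4↦4, 5↦9, 6↦7, 7↦9, 8↦4, 9↦3, 10↦6]  zeros at y ∈ ∅
  x = 4: [0↦2, 1↦1, 2↦4, 3↦0, 4↦0, 5↦4, 6↦1, 7↦2, 8↦7, 9↦5, 10↦7]  zeros at y ∈ {3, 4}
  x = 5: [0↦2, 1↦0, 2↦2, 3↦8, 4↦7, 5↦10, 6↦6, 7↦6, 8↦10, 9↦7, 10↦8]  zeros at y ∈ {1}
  x = 6: [0↦2, 1↦10, 2↦0, 3↦5, 4↦3, 5↦5, 6↦0, 7↦10, 8↦2, 9↦9, 10↦9]  zeros at y ∈ {2, 6}
  x = 7: [0↦2, 1↦9, 2↦9, 3↦2, 4↦10, 5↦0, 6↦5, 7↦3, 8↦5, 9↦0, 10↦10]  zeros at y ∈ {5, 9}
  x = 8: [0↦2, 1↦8, 2↦7, 3↦10, 4↦6, 5↦6, 6↦10, 7↦7, 8↦8, 9↦2, 10↦0]  zeros at y ∈ {10}
  x = 9: [0↦2, 1↦7, 2↦5, 3↦7, 4↦2, 5↦1, 6↦4, 7↦0, 8↦0, 9↦4, 10↦1]  zeros at y ∈ {7, 8}
  x = 10: [0↦2, 1↦6, 2↦3, 3↦4, 4↦9, 5↦7, 6↦9, 7↦4, 8↦3, 9↦6, 10↦2]  zeros at y ∈ ∅
Collecting zeros: affine points = {(4, 3), (4, 4), (5, 1), (6, 2), (6, 6), (7, 5), (7, 9), (8, 10), (9, 7), (9, 8)}.
Total count |C(F_11)_aff| = 10.


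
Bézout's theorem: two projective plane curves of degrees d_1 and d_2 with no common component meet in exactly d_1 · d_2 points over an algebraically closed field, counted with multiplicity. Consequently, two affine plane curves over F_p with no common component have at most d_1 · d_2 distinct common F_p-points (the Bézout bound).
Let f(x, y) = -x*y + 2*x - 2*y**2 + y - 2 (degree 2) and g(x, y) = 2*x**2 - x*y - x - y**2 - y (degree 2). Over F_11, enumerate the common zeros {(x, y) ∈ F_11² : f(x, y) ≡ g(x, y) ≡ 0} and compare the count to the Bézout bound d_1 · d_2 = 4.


Common zeros: {(10, 5)}; count = 1; Bézout bound = 4.

deg(f) = 2, deg(g) = 2, so Bézout bound = 4.
Scan x ∈ F_11. For each x, list the y ∈ F_11 with f(x, y) ≡ 0 and those with g(x, y) ≡ 0 (mod 11); the common zeros in that column are the intersection.
  x = 0: f ≡ 0 at y ∈ ∅; g ≡ 0 at y ∈ {0, 10}; common: ∅.
  x = 1: f ≡ 0 at y ∈ {0}; g ≡ 0 at y ∈ ∅; common: ∅.
  x = 2: f ≡ 0 at y ∈ ∅; g ≡ 0 at y ∈ {4}; common: ∅.
  x = 3: f ≡ 0 at y ∈ {1, 9}; g ≡ 0 at y ∈ ∅; common: ∅.
  x = 4: f ≡ 0 at y ∈ ∅; g ≡ 0 at y ∈ {1, 5}; common: ∅.
  x = 5: f ≡ 0 at y ∈ {3, 6}; g ≡ 0 at y ∈ ∅; common: ∅.
  x = 6: f ≡ 0 at y ∈ ∅; g ≡ 0 at y ∈ {0, 4}; common: ∅.
  x = 7: f ≡ 0 at y ∈ {4}; g ≡ 0 at y ∈ ∅; common: ∅.
  x = 8: f ≡ 0 at y ∈ ∅; g ≡ 0 at y ∈ {1}; common: ∅.
  x = 9: f ≡ 0 at y ∈ {8, 10}; g ≡ 0 at y ∈ ∅; common: ∅.
  x = 10: f ≡ 0 at y ∈ {5, 7}; g ≡ 0 at y ∈ {5, 6}; common: {5}.
Collecting: common zeros = {(10, 5)}, so the count is 1.
Comparison with the Bézout bound: 1 ≤ 4 = deg(f)·deg(g), as expected for curves with no common component (the affine F_11-count falls short of the bound because intersections may lie at infinity, over extension fields, or carry multiplicity).


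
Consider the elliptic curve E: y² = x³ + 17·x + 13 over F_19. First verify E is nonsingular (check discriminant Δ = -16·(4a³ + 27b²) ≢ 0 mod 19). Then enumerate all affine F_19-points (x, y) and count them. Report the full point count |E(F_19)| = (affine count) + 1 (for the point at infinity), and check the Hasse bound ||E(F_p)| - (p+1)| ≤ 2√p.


Affine points = {(2, 6), (2, 13), (7, 0), (10, 9), (10, 10), (11, 7), (11, 12), (12, 8), (12, 11), (16, 7), (16, 12), (17, 3), (17, 16)}; affine count = 13; |E(F_19)| = 14.

Discriminant check: Δ ∝ 4a³ + 27b² = 4·17³ + 27·13² = 4·4913 + 27·169 ≡ 9 (mod 19). Nonzero ⇒ E is nonsingular.
For each x ∈ F_19, compute rhs = x³ + 17·x + 13 mod 19, then count y ∈ F_19 with y² ≡ rhs.
  x = 0: rhs = 13, matching y values: none (0 points).
  x = 1: rhs = 12, matching y values: none (0 points).
  x = 2: rhs = 17, matching y values: 6, 13 (2 points).
  x = 3: rhs = 15, matching y values: none (0 points).
  x = 4: rhs = 12, matching y values: none (0 points).
  x = 5: rhs = 14, matching y values: none (0 points).
  x = 6: rhs = 8, matching y values: none (0 points).
  x = 7: rhs = 0, matching y values: 0 (1 points).
  x = 8: rhs = 15, matching y values: none (0 points).
  x = 9: rhs = 2, matching y values: none (0 points).
  x = 10: rhs = 5, matching y values: 9, 10 (2 points).
  x = 11: rhs = 11, matching y values: 7, 12 (2 points).
  x = 12: rhs = 7, matching y values: 8, 11 (2 points).
  x = 13: rhs = 18, matching y values: none (0 points).
  x = 14: rhs = 12, matching y values: none (0 points).
  x = 15: rhs = 14, matching y values: none (0 points).
  x = 16: rhs = 11, matching y values: 7, 12 (2 points).
  x = 17: rhs = 9, matching y values: 3, 16 (2 points).
  x = 18: rhs = 14, matching y values: none (0 points).
Total affine count: 13.
Full point count |E(F_19)| = 13 + 1 = 14.
Hasse bound: |14 − (19+1)| = |-6| = 6 ≤ 2√19 ≈ 8.7178 ✓.


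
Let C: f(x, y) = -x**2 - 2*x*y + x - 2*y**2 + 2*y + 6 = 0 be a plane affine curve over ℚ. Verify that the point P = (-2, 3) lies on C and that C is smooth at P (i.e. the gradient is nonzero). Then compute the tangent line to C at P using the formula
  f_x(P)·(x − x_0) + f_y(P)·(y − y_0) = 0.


Tangent line at P: -x - 6*y + 16 = 0.

Step 1: f(-2, 3) = 0, so P lies on C.
Step 2: partial derivatives
  f_x(x, y) = -2*x - 2*y + 1, f_y(x, y) = -2*x - 4*y + 2.
  f_x(P) = -1, f_y(P) = -6 (gradient nonzero, so P is smooth).
Step 3: tangent line at P: -1·(x − -2) + -6·(y − 3) = 0.
Expanding: -x - 6*y + 16 = 0.


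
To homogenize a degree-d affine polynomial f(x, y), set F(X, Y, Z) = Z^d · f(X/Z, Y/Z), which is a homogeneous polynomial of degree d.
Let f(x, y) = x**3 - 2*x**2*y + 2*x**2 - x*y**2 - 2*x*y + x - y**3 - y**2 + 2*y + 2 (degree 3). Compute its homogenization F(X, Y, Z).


F(X, Y, Z) = X**3 - 2*X**2*Y + 2*X**2*Z - X*Y**2 - 2*X*Y*Z + X*Z**2 - Y**3 - Y**2*Z + 2*Y*Z**2 + 2*Z**3

deg(f) = 3.
Substitute x = X/Z, y = Y/Z into f, then multiply by Z^3.
  monomial 1·x^3·y^0 ↦ 1·X^3·Y^0·Z^0.
  monomial -2·x^2·y^1 ↦ -2·X^2·Y^1·Z^0.
  monomial 2·x^2·y^0 ↦ 2·X^2·Y^0·Z^1.
  monomial -1·x^1·y^2 ↦ -1·X^1·Y^2·Z^0.
  monomial -2·x^1·y^1 ↦ -2·X^1·Y^1·Z^1.
  monomial 1·x^1·y^0 ↦ 1·X^1·Y^0·Z^2.
  monomial -1·x^0·y^3 ↦ -1·X^0·Y^3·Z^0.
  monomial -1·x^0·y^2 ↦ -1·X^0·Y^2·Z^1.
  monomial 2·x^0·y^1 ↦ 2·X^0·Y^1·Z^2.
  monomial 2·x^0·y^0 ↦ 2·X^0·Y^0·Z^3.
Collecting: F(X, Y, Z) = X**3 - 2*X**2*Y + 2*X**2*Z - X*Y**2 - 2*X*Y*Z + X*Z**2 - Y**3 - Y**2*Z + 2*Y*Z**2 + 2*Z**3.


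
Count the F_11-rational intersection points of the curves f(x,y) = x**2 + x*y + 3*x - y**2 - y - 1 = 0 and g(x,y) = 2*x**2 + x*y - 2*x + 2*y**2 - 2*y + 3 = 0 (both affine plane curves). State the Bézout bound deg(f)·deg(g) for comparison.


Common zeros: ∅; count = 0; Bézout bound = 4.

deg(f) = 2, deg(g) = 2, so Bézout bound = 4.
Scan x ∈ F_11. For each x, list the y ∈ F_11 with f(x, y) ≡ 0 and those with g(x, y) ≡ 0 (mod 11); the common zeros in that column are the intersection.
  x = 0: f ≡ 0 at y ∈ ∅; g ≡ 0 at y ∈ ∅; common: ∅.
  x = 1: f ≡ 0 at y ∈ {5, 6}; g ≡ 0 at y ∈ ∅; common: ∅.
  x = 2: f ≡ 0 at y ∈ {5, 7}; g ≡ 0 at y ∈ ∅; common: ∅.
  x = 3: f ≡ 0 at y ∈ ∅; g ≡ 0 at y ∈ ∅; common: ∅.
  x = 4: f ≡ 0 at y ∈ ∅; g ≡ 0 at y ∈ ∅; common: ∅.
  x = 5: f ≡ 0 at y ∈ ∅; g ≡ 0 at y ∈ ∅; common: ∅.
  x = 6: f ≡ 0 at y ∈ ∅; g ≡ 0 at y ∈ ∅; common: ∅.
  x = 7: f ≡ 0 at y ∈ {2, 4}; g ≡ 0 at y ∈ {7}; common: ∅.
  x = 8: f ≡ 0 at y ∈ {3, 4}; g ≡ 0 at y ∈ ∅; common: ∅.
  x = 9: f ≡ 0 at y ∈ ∅; g ≡ 0 at y ∈ ∅; common: ∅.
  x = 10: f ≡ 0 at y ∈ {2, 7}; g ≡ 0 at y ∈ ∅; common: ∅.
Collecting: common zeros = ∅, so the count is 0.
Comparison with the Bézout bound: 0 ≤ 4 = deg(f)·deg(g), as expected for curves with no common component (the affine F_11-count falls short of the bound because intersections may lie at infinity, over extension fields, or carry multiplicity).


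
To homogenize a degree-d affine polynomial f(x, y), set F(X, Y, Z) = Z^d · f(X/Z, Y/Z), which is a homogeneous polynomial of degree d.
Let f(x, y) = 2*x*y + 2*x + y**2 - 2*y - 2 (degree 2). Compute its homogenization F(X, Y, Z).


F(X, Y, Z) = 2*X*Y + 2*X*Z + Y**2 - 2*Y*Z - 2*Z**2

deg(f) = 2.
Substitute x = X/Z, y = Y/Z into f, then multiply by Z^2.
  monomial 2·x^1·y^1 ↦ 2·X^1·Y^1·Z^0.
  monomial 2·x^1·y^0 ↦ 2·X^1·Y^0·Z^1.
  monomial 1·x^0·y^2 ↦ 1·X^0·Y^2·Z^0.
  monomial -2·x^0·y^1 ↦ -2·X^0·Y^1·Z^1.
  monomial -2·x^0·y^0 ↦ -2·X^0·Y^0·Z^2.
Collecting: F(X, Y, Z) = 2*X*Y + 2*X*Z + Y**2 - 2*Y*Z - 2*Z**2.


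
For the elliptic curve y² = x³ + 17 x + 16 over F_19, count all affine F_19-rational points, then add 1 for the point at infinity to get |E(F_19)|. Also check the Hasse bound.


Affine points = {(0, 4), (0, 15), (2, 1), (2, 18), (5, 6), (5, 13), (6, 7), (6, 12), (9, 9), (9, 10), (15, 6), (15, 13), (18, 6), (18, 13)}; affine count = 14; |E(F_19)| = 15.

Discriminant check: Δ ∝ 4a³ + 27b² = 4·17³ + 27·16² = 4·4913 + 27·256 ≡ 2 (mod 19). Nonzero ⇒ E is nonsingular.
For each x ∈ F_19, compute rhs = x³ + 17·x + 16 mod 19, then count y ∈ F_19 with y² ≡ rhs.
  x = 0: rhs = 16, matching y values: 4, 15 (2 points).
  x = 1: rhs = 15, matching y values: none (0 points).
  x = 2: rhs = 1, matching y values: 1, 18 (2 points).
  x = 3: rhs = 18, matching y values: none (0 points).
  x = 4: rhs = 15, matching y values: none (0 points).
  x = 5: rhs = 17, matching y values: 6, 13 (2 points).
  x = 6: rhs = 11, matching y values: 7, 12 (2 points).
  x = 7: rhs = 3, matching y values: none (0 points).
  x = 8: rhs = 18, matching y values: none (0 points).
  x = 9: rhs = 5, matching y values: 9, 10 (2 points).
  x = 10: rhs = 8, matching y values: none (0 points).
  x = 11: rhs = 14, matching y values: none (0 points).
  x = 12: rhs = 10, matching y values: none (0 points).
  x = 13: rhs = 2, matching y values: none (0 points).
  x = 14: rhs = 15, matching y values: none (0 points).
  x = 15: rhs = 17, matching y values: 6, 13 (2 points).
  x = 16: rhs = 14, matching y values: none (0 points).
  x = 17: rhs = 12, matching y values: none (0 points).
  x = 18: rhs = 17, matching y values: 6, 13 (2 points).
Total affine count: 14.
Full point count |E(F_19)| = 14 + 1 = 15.
Hasse bound: |15 − (19+1)| = |-5| = 5 ≤ 2√19 ≈ 8.7178 ✓.


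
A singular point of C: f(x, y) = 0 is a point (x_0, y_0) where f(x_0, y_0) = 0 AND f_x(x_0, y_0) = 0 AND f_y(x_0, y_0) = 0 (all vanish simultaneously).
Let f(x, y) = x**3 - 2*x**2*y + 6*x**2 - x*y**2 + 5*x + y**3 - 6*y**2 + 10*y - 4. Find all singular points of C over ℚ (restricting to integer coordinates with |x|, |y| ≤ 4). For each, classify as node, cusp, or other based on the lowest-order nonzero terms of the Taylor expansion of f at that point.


Singular points: {(-1, 2)}; classification: node.

Compute partial derivatives:
  f_x = 3*x**2 - 4*x*y + 12*x - y**2 + 5.
  f_y = -2*x**2 - 2*x*y + 3*y**2 - 12*y + 10.
Scan x_0 ∈ {−4, ..., 4}. For each x_0, f_y(x_0, y) is a polynomial in y; find its integer roots y ∈ {−4, ..., 4}, then test f_x and f at those candidates.
  x = -4: f_y(-4, y) = 3*y**2 - 4*y - 22; no integer root y with |y| ≤ 4.
  x = -3: f_y(-3, y) = 3*y**2 - 6*y - 8; no integer root y with |y| ≤ 4.
  x = -2: f_y(-2, y) = 3*y**2 - 8*y + 2; no integer root y with |y| ≤ 4.
  x = -1: f_y(-1, y) = 3*y**2 - 10*y + 8; vanishes at y ∈ {2}. (-1, 2): f_x = 0, f = 0 — SINGULAR.
  x = 0: f_y(0, y) = 3*y**2 - 12*y + 10; no integer root y with |y| ≤ 4.
  x = 1: f_y(1, y) = 3*y**2 - 14*y + 8; vanishes at y ∈ {4}. (1, 4): f_x = -12 ≠ 0.
  x = 2: f_y(2, y) = 3*y**2 - 16*y + 2; no integer root y with |y| ≤ 4.
  x = 3: f_y(3, y) = 3*y**2 - 18*y - 8; no integer root y with |y| ≤ 4.
  x = 4: f_y(4, y) = 3*y**2 - 20*y - 22; no integer root y with |y| ≤ 4.
Only singular point on the grid: (-1, 2).
Classify: substitute x = -1 + u, y = 2 + v and expand: f = u**3 - 2*u**2*v - u**2 - u*v**2 + v**3 + v**2.
No constant or linear terms (consistent with a singular point). Quadratic part: -u**2 + v**2. Cubic part: u**3 - 2*u**2*v - u*v**2 + v**3.
The quadratic part v**2 - u**2 = (v − u)(v + u) splits into two distinct linear factors, so there are two distinct tangent lines y − 2 = ±(x − -1) — this is a node (ordinary double point).
Classification: node.


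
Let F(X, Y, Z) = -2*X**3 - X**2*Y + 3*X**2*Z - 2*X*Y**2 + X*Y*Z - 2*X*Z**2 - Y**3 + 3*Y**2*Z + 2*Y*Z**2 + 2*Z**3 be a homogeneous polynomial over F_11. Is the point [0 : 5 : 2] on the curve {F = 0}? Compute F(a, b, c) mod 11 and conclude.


F(0,5,2) ≡ 4 (mod 11); P is NOT on the curve.

Evaluate F(0, 5, 2) term-by-term (mod 11).
  -2*X**3 ↦ -2·0·1·1 = 0
  -X**2*Y ↦ -1·0·5·1 = 0
  3*X**2*Z ↦ 3·0·1·2 = 0
  -2*X*Y**2 ↦ -2·0·25·1 = 0
  X*Y*Z ↦ 1·0·5·2 = 0
  -2*X*Z**2 ↦ -2·0·1·4 = 0
  -Y**3 ↦ -1·1·125·1 = -125
  3*Y**2*Z ↦ 3·1·25·2 = 150
  2*Y*Z**2 ↦ 2·1·5·4 = 40
  2*Z**3 ↦ 2·1·1·8 = 16
Sum: F(0, 5, 2) = (0) + (0) + (0) + (0) + (0) + (0) + (-125) + (150) + (40) + (16) = 81.
Reducing mod 11: 81 ≡ 4 (mod 11).
Since F(a, b, c) ≡ 4 ≠ 0 (mod 11), P does NOT lie on the curve.


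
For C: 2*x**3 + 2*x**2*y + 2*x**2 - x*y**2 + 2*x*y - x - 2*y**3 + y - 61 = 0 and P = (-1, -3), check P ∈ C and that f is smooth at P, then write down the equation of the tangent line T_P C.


Tangent line at P: -2*x - 59*y - 179 = 0.

Step 1: f(-1, -3) = 0, so P lies on C.
Step 2: partial derivatives
  f_x(x, y) = 6*x**2 + 4*x*y + 4*x - y**2 + 2*y - 1, f_y(x, y) = 2*x**2 - 2*x*y + 2*x - 6*y**2 + 1.
  f_x(P) = -2, f_y(P) = -59 (gradient nonzero, so P is smooth).
Step 3: tangent line at P: -2·(x − -1) + -59·(y − -3) = 0.
Expanding: -2*x - 59*y - 179 = 0.


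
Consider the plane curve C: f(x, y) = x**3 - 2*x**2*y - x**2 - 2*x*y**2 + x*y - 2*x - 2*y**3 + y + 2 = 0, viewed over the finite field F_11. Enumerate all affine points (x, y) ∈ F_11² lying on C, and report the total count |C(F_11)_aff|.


Affine F_11-points: {(1, 0), (1, 10), (4, 3), (6, 3), (7, 1), (8, 1), (8, 3), (8, 10), (9, 9), (10, 1)}; count = 10.

For each of the 121 pairs (x, y) ∈ F_11², evaluate f(x, y) mod 11. Record the zeros.
  x = 0: [0↦2, 1↦1, 2↦10, 3↦6, 4↦10, 5↦10, 6↦5, 7↦5, 8↦9, 9↦5, 10↦3]  zeros at y ∈ ∅
  x = 1: [0↦0, 1↦7, 2↦9, 3↦5, 4↦5, 5↦8, 6↦2, 7↦8, 8↦3, 9↦8, 10↦0]  zeros at y ∈ {0, 10}
  x = 2: [0↦2, 1↦2, 2↦4, 3↦7, 4↦10, 5↦1, 6↦1, 7↦9, 8↦2, 9↦1, 10↦5]  zeros at y ∈ ∅
  x = 3: [0↦3, 1↦3, 2↦1, 3↦7, 4↦9, 5↦6, 6↦8, 7↦3, 8↦1, 9↦1, 10↦2]  zeros at y ∈ ∅
  x = 4: [0↦9, 1↦5, 2↦6, 3↦0, 4↦8, 5↦7, 6↦7, 7↦7, 8↦6, 9↦3, 10↦8]  zeros at y ∈ {3}
  x = 5: [0↦4, 1↦3, 2↦3, 3↦3, 4↦2, 5↦10, 6↦4, 7↦5, 8↦1, 9↦2, 10↦7]  zeros at y ∈ ∅
  x = 6: [0↦5, 1↦3, 2↦9, 3↦0, 4↦8, 5↦10, 6↦5, 7↦3, 8↦3, 9↦4, 10↦5]  zeros at y ∈ {3}
  x = 7: [0↦7, 1↦0, 2↦8, 3↦8, 4↦10, 5↦2, 6↦5, 7↦7, 8↦7, 9↦4, 10↦8]  zeros at y ∈ {1}
  x = 8: [0↦5, 1↦0, 2↦6, 3↦0, 4↦3, 5↦3, 6↦10, 7↦1, 8↦8, 9↦8, 10↦0]  zeros at y ∈ {1, 3, 10}
  x = 9: [0↦5, 1↦9, 2↦9, 3↦4, 4↦4, 5↦8, 6↦4, 7↦2, 8↦1, 9↦0, 10↦9]  zeros at y ∈ {9}
  x = 10: [0↦2, 1↦0, 2↦1, 3↦4, 4↦8, 5↦1, 6↦4, 7↦5, 8↦3, 9↦8, 10↦8]  zeros at y ∈ {1}
Collecting zeros: affine points = {(1, 0), (1, 10), (4, 3), (6, 3), (7, 1), (8, 1), (8, 3), (8, 10), (9, 9), (10, 1)}.
Total count |C(F_11)_aff| = 10.


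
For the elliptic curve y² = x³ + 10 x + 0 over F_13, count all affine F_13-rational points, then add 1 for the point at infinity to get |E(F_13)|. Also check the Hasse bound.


Affine points = {(0, 0), (4, 0), (6, 4), (6, 9), (7, 6), (7, 7), (9, 0)}; affine count = 7; |E(F_13)| = 8.

Discriminant check: Δ ∝ 4a³ + 27b² = 4·10³ + 27·0² = 4·1000 + 27·0 ≡ 9 (mod 13). Nonzero ⇒ E is nonsingular.
For each x ∈ F_13, compute rhs = x³ + 10·x + 0 mod 13, then count y ∈ F_13 with y² ≡ rhs.
  x = 0: rhs = 0, matching y values: 0 (1 points).
  x = 1: rhs = 11, matching y values: none (0 points).
  x = 2: rhs = 2, matching y values: none (0 points).
  x = 3: rhs = 5, matching y values: none (0 points).
  x = 4: rhs = 0, matching y values: 0 (1 points).
  x = 5: rhs = 6, matching y values: none (0 points).
  x = 6: rhs = 3, matching y values: 4, 9 (2 points).
  x = 7: rhs = 10, matching y values: 6, 7 (2 points).
  x = 8: rhs = 7, matching y values: none (0 points).
  x = 9: rhs = 0, matching y values: 0 (1 points).
  x = 10: rhs = 8, matching y values: none (0 points).
  x = 11: rhs = 11, matching y values: none (0 points).
  x = 12: rhs = 2, matching y values: none (0 points).
Total affine count: 7.
Full point count |E(F_13)| = 7 + 1 = 8.
Hasse bound: |8 − (13+1)| = |-6| = 6 ≤ 2√13 ≈ 7.2111 ✓.


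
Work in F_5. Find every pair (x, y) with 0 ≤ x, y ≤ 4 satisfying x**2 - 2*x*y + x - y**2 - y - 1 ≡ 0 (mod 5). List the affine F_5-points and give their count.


Affine F_5-points: {(2, 0)}; count = 1.

For each of the 25 pairs (x, y) ∈ F_5², evaluate f(x, y) mod 5. Record the zeros.
  x = 0: [0↦4, 1↦2, 2↦3, 3↦2, 4↦4]  zeros at y ∈ ∅
  x = 1: [0↦1, 1↦2, 2↦1, 3↦3, 4↦3]  zeros at y ∈ ∅
  x = 2: [0↦0, 1↦4, 2↦1, 3↦1, 4↦4]  zeros at y ∈ {0}
  x = 3: [0↦1, 1↦3, 2↦3, 3↦1, 4↦2]  zeros at y ∈ ∅
  x = 4: [0↦4, 1↦4, 2↦2, 3↦3, 4↦2]  zeros at y ∈ ∅
Collecting zeros: affine points = {(2, 0)}.
Total count |C(F_5)_aff| = 1.


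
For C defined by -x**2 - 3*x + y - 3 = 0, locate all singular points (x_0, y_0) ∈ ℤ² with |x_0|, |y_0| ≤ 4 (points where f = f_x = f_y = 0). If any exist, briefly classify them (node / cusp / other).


No singular points in the scanned grid; C is smooth there.

Compute partial derivatives:
  f_x = -2*x - 3.
  f_y = 1.
f_y = 1 is a nonzero constant, so f_y never vanishes: no point (x, y) can satisfy f = f_x = f_y = 0. In particular no (x, y) ∈ {−4, ..., 4}² is singular; the curve is smooth.


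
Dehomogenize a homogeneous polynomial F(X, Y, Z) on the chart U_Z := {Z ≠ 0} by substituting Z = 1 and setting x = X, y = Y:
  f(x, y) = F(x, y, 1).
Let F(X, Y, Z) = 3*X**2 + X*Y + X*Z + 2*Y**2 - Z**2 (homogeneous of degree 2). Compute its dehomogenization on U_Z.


f(x, y) = 3*x**2 + x*y + x + 2*y**2 - 1

On U_Z we set Z = 1. Each monomial c·X^i·Y^j·Z^k in F becomes c·x^i·y^j·1^k = c·x^i·y^j.
Substituting Z = 1: F(X, Y, 1) = 3*x**2 + x*y + x + 2*y**2 - 1.
Note: deg(f) ≤ deg(F) = 2; strict inequality happens when F is divisible by Z (lost terms).


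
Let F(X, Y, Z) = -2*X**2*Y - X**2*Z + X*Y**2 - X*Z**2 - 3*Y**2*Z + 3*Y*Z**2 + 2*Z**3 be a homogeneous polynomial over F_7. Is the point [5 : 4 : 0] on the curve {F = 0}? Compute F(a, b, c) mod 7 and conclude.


F(5,4,0) ≡ 6 (mod 7); P is NOT on the curve.

Evaluate F(5, 4, 0) term-by-term (mod 7).
  -2*X**2*Y ↦ -2·25·4·1 = -200
  -X**2*Z ↦ -1·25·1·0 = 0
  X*Y**2 ↦ 1·5·16·1 = 80
  -X*Z**2 ↦ -1·5·1·0 = 0
  -3*Y**2*Z ↦ -3·1·16·0 = 0
  3*Y*Z**2 ↦ 3·1·4·0 = 0
  2*Z**3 ↦ 2·1·1·0 = 0
Sum: F(5, 4, 0) = (-200) + (0) + (80) + (0) + (0) + (0) + (0) = -120.
Reducing mod 7: -120 ≡ 6 (mod 7).
Since F(a, b, c) ≡ 6 ≠ 0 (mod 7), P does NOT lie on the curve.


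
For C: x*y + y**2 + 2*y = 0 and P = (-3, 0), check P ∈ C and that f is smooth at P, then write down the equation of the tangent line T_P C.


Tangent line at P: -y = 0.

Step 1: f(-3, 0) = 0, so P lies on C.
Step 2: partial derivatives
  f_x(x, y) = y, f_y(x, y) = x + 2*y + 2.
  f_x(P) = 0, f_y(P) = -1 (gradient nonzero, so P is smooth).
Step 3: tangent line at P: 0·(x − -3) + -1·(y − 0) = 0.
Expanding: -y = 0.


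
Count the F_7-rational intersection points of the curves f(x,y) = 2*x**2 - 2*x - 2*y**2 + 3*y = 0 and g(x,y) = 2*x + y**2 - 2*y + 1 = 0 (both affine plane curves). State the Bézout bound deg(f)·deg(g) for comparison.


Common zeros: {(5, 6)}; count = 1; Bézout bound = 4.

deg(f) = 2, deg(g) = 2, so Bézout bound = 4.
Scan x ∈ F_7. For each x, list the y ∈ F_7 with f(x, y) ≡ 0 and those with g(x, y) ≡ 0 (mod 7); the common zeros in that column are the intersection.
  x = 0: f ≡ 0 at y ∈ {0, 5}; g ≡ 0 at y ∈ {1}; common: ∅.
  x = 1: f ≡ 0 at y ∈ {0, 5}; g ≡ 0 at y ∈ ∅; common: ∅.
  x = 2: f ≡ 0 at y ∈ ∅; g ≡ 0 at y ∈ ∅; common: ∅.
  x = 3: f ≡ 0 at y ∈ {6}; g ≡ 0 at y ∈ {0, 2}; common: ∅.
  x = 4: f ≡ 0 at y ∈ ∅; g ≡ 0 at y ∈ ∅; common: ∅.
  x = 5: f ≡ 0 at y ∈ {6}; g ≡ 0 at y ∈ {3, 6}; common: {6}.
  x = 6: f ≡ 0 at y ∈ ∅; g ≡ 0 at y ∈ {4, 5}; common: ∅.
Collecting: common zeros = {(5, 6)}, so the count is 1.
Comparison with the Bézout bound: 1 ≤ 4 = deg(f)·deg(g), as expected for curves with no common component (the affine F_7-count falls short of the bound because intersections may lie at infinity, over extension fields, or carry multiplicity).


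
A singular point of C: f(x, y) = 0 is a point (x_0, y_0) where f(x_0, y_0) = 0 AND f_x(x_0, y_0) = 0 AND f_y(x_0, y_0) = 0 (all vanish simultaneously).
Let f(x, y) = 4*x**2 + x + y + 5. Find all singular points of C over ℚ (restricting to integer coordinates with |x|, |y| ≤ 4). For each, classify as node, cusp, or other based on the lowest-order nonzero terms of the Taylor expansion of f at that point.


No singular points in the scanned grid; C is smooth there.

Compute partial derivatives:
  f_x = 8*x + 1.
  f_y = 1.
f_y = 1 is a nonzero constant, so f_y never vanishes: no point (x, y) can satisfy f = f_x = f_y = 0. In particular no (x, y) ∈ {−4, ..., 4}² is singular; the curve is smooth.


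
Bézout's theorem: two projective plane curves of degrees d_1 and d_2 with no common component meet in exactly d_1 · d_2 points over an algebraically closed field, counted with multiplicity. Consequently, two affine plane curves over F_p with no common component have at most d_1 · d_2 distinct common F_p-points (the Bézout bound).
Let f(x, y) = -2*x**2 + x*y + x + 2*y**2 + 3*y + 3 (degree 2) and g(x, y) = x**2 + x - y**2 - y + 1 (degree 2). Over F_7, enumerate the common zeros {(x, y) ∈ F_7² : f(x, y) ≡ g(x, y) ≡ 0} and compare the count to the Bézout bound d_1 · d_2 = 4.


Common zeros: ∅; count = 0; Bézout bound = 4.

deg(f) = 2, deg(g) = 2, so Bézout bound = 4.
Scan x ∈ F_7. For each x, list the y ∈ F_7 with f(x, y) ≡ 0 and those with g(x, y) ≡ 0 (mod 7); the common zeros in that column are the intersection.
  x = 0: f ≡ 0 at y ∈ ∅; g ≡ 0 at y ∈ ∅; common: ∅.
  x = 1: f ≡ 0 at y ∈ {6}; g ≡ 0 at y ∈ ∅; common: ∅.
  x = 2: f ≡ 0 at y ∈ {4}; g ≡ 0 at y ∈ {0, 6}; common: ∅.
  x = 3: f ≡ 0 at y ∈ ∅; g ≡ 0 at y ∈ {2, 4}; common: ∅.
  x = 4: f ≡ 0 at y ∈ {3, 4}; g ≡ 0 at y ∈ {0, 6}; common: ∅.
  x = 5: f ≡ 0 at y ∈ {0, 3}; g ≡ 0 at y ∈ ∅; common: ∅.
  x = 6: f ≡ 0 at y ∈ {0, 6}; g ≡ 0 at y ∈ ∅; common: ∅.
Collecting: common zeros = ∅, so the count is 0.
Comparison with the Bézout bound: 0 ≤ 4 = deg(f)·deg(g), as expected for curves with no common component (the affine F_7-count falls short of the bound because intersections may lie at infinity, over extension fields, or carry multiplicity).


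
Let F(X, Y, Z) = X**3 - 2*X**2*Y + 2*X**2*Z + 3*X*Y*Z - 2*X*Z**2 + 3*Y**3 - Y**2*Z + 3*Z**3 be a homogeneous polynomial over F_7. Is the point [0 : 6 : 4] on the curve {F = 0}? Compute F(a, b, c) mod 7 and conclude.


F(0,6,4) ≡ 3 (mod 7); P is NOT on the curve.

Evaluate F(0, 6, 4) term-by-term (mod 7).
  X**3 ↦ 1·0·1·1 = 0
  -2*X**2*Y ↦ -2·0·6·1 = 0
  2*X**2*Z ↦ 2·0·1·4 = 0
  3*X*Y*Z ↦ 3·0·6·4 = 0
  -2*X*Z**2 ↦ -2·0·1·16 = 0
  3*Y**3 ↦ 3·1·216·1 = 648
  -Y**2*Z ↦ -1·1·36·4 = -144
  3*Z**3 ↦ 3·1·1·64 = 192
Sum: F(0, 6, 4) = (0) + (0) + (0) + (0) + (0) + (648) + (-144) + (192) = 696.
Reducing mod 7: 696 ≡ 3 (mod 7).
Since F(a, b, c) ≡ 3 ≠ 0 (mod 7), P does NOT lie on the curve.


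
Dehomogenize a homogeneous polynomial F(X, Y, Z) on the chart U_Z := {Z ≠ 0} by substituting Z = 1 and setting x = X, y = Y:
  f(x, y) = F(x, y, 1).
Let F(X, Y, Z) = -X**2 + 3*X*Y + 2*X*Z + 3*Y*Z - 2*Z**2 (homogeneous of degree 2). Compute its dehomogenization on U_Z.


f(x, y) = -x**2 + 3*x*y + 2*x + 3*y - 2

On U_Z we set Z = 1. Each monomial c·X^i·Y^j·Z^k in F becomes c·x^i·y^j·1^k = c·x^i·y^j.
Substituting Z = 1: F(X, Y, 1) = -x**2 + 3*x*y + 2*x + 3*y - 2.
Note: deg(f) ≤ deg(F) = 2; strict inequality happens when F is divisible by Z (lost terms).


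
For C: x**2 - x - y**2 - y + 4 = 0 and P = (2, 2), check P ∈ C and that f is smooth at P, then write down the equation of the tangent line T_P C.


Tangent line at P: 3*x - 5*y + 4 = 0.

Step 1: f(2, 2) = 0, so P lies on C.
Step 2: partial derivatives
  f_x(x, y) = 2*x - 1, f_y(x, y) = -2*y - 1.
  f_x(P) = 3, f_y(P) = -5 (gradient nonzero, so P is smooth).
Step 3: tangent line at P: 3·(x − 2) + -5·(y − 2) = 0.
Expanding: 3*x - 5*y + 4 = 0.


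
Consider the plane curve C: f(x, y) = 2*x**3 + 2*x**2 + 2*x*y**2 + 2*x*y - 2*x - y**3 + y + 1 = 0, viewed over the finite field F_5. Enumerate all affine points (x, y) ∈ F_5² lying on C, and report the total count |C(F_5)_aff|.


Affine F_5-points: {(0, 2), (2, 3), (3, 3), (4, 2), (4, 3)}; count = 5.

For each of the 25 pairs (x, y) ∈ F_5², evaluate f(x, y) mod 5. Record the zeros.
  x = 0: [0↦1, 1↦1, 2↦0, 3↦2, 4↦1]  zeros at y ∈ {2}
  x = 1: [0↦3, 1↦2, 2↦4, 3↦3, 4↦3]  zeros at y ∈ ∅
  x = 2: [0↦1, 1↦4, 2↦4, 3↦0, 4↦1]  zeros at y ∈ {3}
  x = 3: [0↦2, 1↦4, 2↦2, 3↦0, 4↦2]  zeros at y ∈ {3}
  x = 4: [0↦3, 1↦4, 2↦0, 3↦0, 4↦3]  zeros at y ∈ {2, 3}
Collecting zeros: affine points = {(0, 2), (2, 3), (3, 3), (4, 2), (4, 3)}.
Total count |C(F_5)_aff| = 5.


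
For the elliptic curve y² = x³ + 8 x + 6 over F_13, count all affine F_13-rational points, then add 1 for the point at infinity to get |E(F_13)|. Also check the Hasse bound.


Affine points = {(2, 2), (2, 11), (6, 6), (6, 7), (8, 6), (8, 7), (9, 1), (9, 12), (12, 6), (12, 7)}; affine count = 10; |E(F_13)| = 11.

Discriminant check: Δ ∝ 4a³ + 27b² = 4·8³ + 27·6² = 4·512 + 27·36 ≡ 4 (mod 13). Nonzero ⇒ E is nonsingular.
For each x ∈ F_13, compute rhs = x³ + 8·x + 6 mod 13, then count y ∈ F_13 with y² ≡ rhs.
  x = 0: rhs = 6, matching y values: none (0 points).
  x = 1: rhs = 2, matching y values: none (0 points).
  x = 2: rhs = 4, matching y values: 2, 11 (2 points).
  x = 3: rhs = 5, matching y values: none (0 points).
  x = 4: rhs = 11, matching y values: none (0 points).
  x = 5: rhs = 2, matching y values: none (0 points).
  x = 6: rhs = 10, matching y values: 6, 7 (2 points).
  x = 7: rhs = 2, matching y values: none (0 points).
  x = 8: rhs = 10, matching y values: 6, 7 (2 points).
  x = 9: rhs = 1, matching y values: 1, 12 (2 points).
  x = 10: rhs = 7, matching y values: none (0 points).
  x = 11: rhs = 8, matching y values: none (0 points).
  x = 12: rhs = 10, matching y values: 6, 7 (2 points).
Total affine count: 10.
Full point count |E(F_13)| = 10 + 1 = 11.
Hasse bound: |11 − (13+1)| = |-3| = 3 ≤ 2√13 ≈ 7.2111 ✓.


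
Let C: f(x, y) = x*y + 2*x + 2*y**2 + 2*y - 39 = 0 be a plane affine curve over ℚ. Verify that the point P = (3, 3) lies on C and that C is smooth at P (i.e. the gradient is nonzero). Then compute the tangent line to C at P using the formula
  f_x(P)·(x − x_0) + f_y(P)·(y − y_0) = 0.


Tangent line at P: 5*x + 17*y - 66 = 0.

Step 1: f(3, 3) = 0, so P lies on C.
Step 2: partial derivatives
  f_x(x, y) = y + 2, f_y(x, y) = x + 4*y + 2.
  f_x(P) = 5, f_y(P) = 17 (gradient nonzero, so P is smooth).
Step 3: tangent line at P: 5·(x − 3) + 17·(y − 3) = 0.
Expanding: 5*x + 17*y - 66 = 0.


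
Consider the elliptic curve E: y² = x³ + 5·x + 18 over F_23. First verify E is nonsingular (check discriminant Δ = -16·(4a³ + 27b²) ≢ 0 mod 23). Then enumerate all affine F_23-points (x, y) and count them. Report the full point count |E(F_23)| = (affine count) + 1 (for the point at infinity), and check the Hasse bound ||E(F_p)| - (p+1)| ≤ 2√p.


Affine points = {(0, 8), (0, 15), (1, 1), (1, 22), (2, 6), (2, 17), (8, 8), (8, 15), (11, 1), (11, 22), (12, 9), (12, 14), (13, 7), (13, 16), (14, 7), (14, 16), (15, 8), (15, 15), (16, 10), (16, 13), (17, 5), (17, 18), (18, 11), (18, 12), (19, 7), (19, 16), (21, 0), (22, 9), (22, 14)}; affine count = 29; |E(F_23)| = 30.

Discriminant check: Δ ∝ 4a³ + 27b² = 4·5³ + 27·18² = 4·125 + 27·324 ≡ 2 (mod 23). Nonzero ⇒ E is nonsingular.
For each x ∈ F_23, compute rhs = x³ + 5·x + 18 mod 23, then count y ∈ F_23 with y² ≡ rhs.
  x = 0: rhs = 18, matching y values: 8, 15 (2 points).
  x = 1: rhs = 1, matching y values: 1, 22 (2 points).
  x = 2: rhs = 13, matching y values: 6, 17 (2 points).
  x = 3: rhs = 14, matching y values: none (0 points).
  x = 4: rhs = 10, matching y values: none (0 points).
  x = 5: rhs = 7, matching y values: none (0 points).
  x = 6: rhs = 11, matching y values: none (0 points).
  x = 7: rhs = 5, matching y values: none (0 points).
  x = 8: rhs = 18, matching y values: 8, 15 (2 points).
  x = 9: rhs = 10, matching y values: none (0 points).
  x = 10: rhs = 10, matching y values: none (0 points).
  x = 11: rhs = 1, matching y values: 1, 22 (2 points).
  x = 12: rhs = 12, matching y values: 9, 14 (2 points).
  x = 13: rhs = 3, matching y values: 7, 16 (2 points).
  x = 14: rhs = 3, matching y values: 7, 16 (2 points).
  x = 15: rhs = 18, matching y values: 8, 15 (2 points).
  x = 16: rhs = 8, matching y values: 10, 13 (2 points).
  x = 17: rhs = 2, matching y values: 5, 18 (2 points).
  x = 18: rhs = 6, matching y values: 11, 12 (2 points).
  x = 19: rhs = 3, matching y values: 7, 16 (2 points).
  x = 20: rhs = 22, matching y values: none (0 points).
  x = 21: rhs = 0, matching y values: 0 (1 points).
  x = 22: rhs = 12, matching y values: 9, 14 (2 points).
Total affine count: 29.
Full point count |E(F_23)| = 29 + 1 = 30.
Hasse bound: |30 − (23+1)| = |6| = 6 ≤ 2√23 ≈ 9.5917 ✓.


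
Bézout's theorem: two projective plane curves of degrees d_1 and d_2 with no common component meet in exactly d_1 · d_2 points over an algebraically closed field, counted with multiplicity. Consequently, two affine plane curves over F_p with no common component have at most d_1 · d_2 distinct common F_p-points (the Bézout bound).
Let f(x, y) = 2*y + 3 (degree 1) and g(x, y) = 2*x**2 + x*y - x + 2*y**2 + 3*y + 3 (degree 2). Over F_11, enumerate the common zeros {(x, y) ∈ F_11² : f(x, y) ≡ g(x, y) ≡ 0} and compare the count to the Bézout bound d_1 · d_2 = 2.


Common zeros: ∅; count = 0; Bézout bound = 2.

deg(f) = 1, deg(g) = 2, so Bézout bound = 2.
Scan x ∈ F_11. For each x, list the y ∈ F_11 with f(x, y) ≡ 0 and those with g(x, y) ≡ 0 (mod 11); the common zeros in that column are the intersection.
  x = 0: f ≡ 0 at y ∈ {4}; g ≡ 0 at y ∈ ∅; common: ∅.
  x = 1: f ≡ 0 at y ∈ {4}; g ≡ 0 at y ∈ ∅; common: ∅.
  x = 2: f ≡ 0 at y ∈ {4}; g ≡ 0 at y ∈ ∅; common: ∅.
  x = 3: f ≡ 0 at y ∈ {4}; g ≡ 0 at y ∈ ∅; common: ∅.
  x = 4: f ≡ 0 at y ∈ {4}; g ≡ 0 at y ∈ ∅; common: ∅.
  x = 5: f ≡ 0 at y ∈ {4}; g ≡ 0 at y ∈ ∅; common: ∅.
  x = 6: f ≡ 0 at y ∈ {4}; g ≡ 0 at y ∈ ∅; common: ∅.
  x = 7: f ≡ 0 at y ∈ {4}; g ≡ 0 at y ∈ ∅; common: ∅.
  x = 8: f ≡ 0 at y ∈ {4}; g ≡ 0 at y ∈ ∅; common: ∅.
  x = 9: f ≡ 0 at y ∈ {4}; g ≡ 0 at y ∈ ∅; common: ∅.
  x = 10: f ≡ 0 at y ∈ {4}; g ≡ 0 at y ∈ {5}; common: ∅.
Collecting: common zeros = ∅, so the count is 0.
Comparison with the Bézout bound: 0 ≤ 2 = deg(f)·deg(g), as expected for curves with no common component (the affine F_11-count falls short of the bound because intersections may lie at infinity, over extension fields, or carry multiplicity).


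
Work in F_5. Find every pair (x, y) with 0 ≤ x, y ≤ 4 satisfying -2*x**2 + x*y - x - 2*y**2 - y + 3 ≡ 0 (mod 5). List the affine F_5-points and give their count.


Affine F_5-points: {(0, 1), (1, 0), (2, 4), (3, 3), (4, 2)}; count = 5.

For each of the 25 pairs (x, y) ∈ F_5², evaluate f(x, y) mod 5. Record the zeros.
  x = 0: [0↦3, 1↦0, 2↦3, 3↦2, 4↦2]  zeros at y ∈ {1}
  x = 1: [0↦0, 1↦3, 2↦2, 3↦2, 4↦3]  zeros at y ∈ {0}
  x = 2: [0↦3, 1↦2, 2↦2, 3↦3, 4↦0]  zeros at y ∈ {4}
  x = 3: [0↦2, 1↦2, 2↦3, 3↦0, 4↦3]  zeros at y ∈ {3}
  x = 4: [0↦2, 1↦3, 2↦0, 3↦3, 4↦2]  zeros at y ∈ {2}
Collecting zeros: affine points = {(0, 1), (1, 0), (2, 4), (3, 3), (4, 2)}.
Total count |C(F_5)_aff| = 5.


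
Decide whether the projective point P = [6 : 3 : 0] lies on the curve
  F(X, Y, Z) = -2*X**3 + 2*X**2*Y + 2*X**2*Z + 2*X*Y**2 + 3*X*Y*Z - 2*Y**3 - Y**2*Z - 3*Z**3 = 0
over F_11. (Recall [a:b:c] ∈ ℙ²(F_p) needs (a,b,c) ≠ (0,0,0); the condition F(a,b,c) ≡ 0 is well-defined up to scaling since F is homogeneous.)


F(6,3,0) ≡ 3 (mod 11); P is NOT on the curve.

Evaluate F(6, 3, 0) term-by-term (mod 11).
  -2*X**3 ↦ -2·216·1·1 = -432
  2*X**2*Y ↦ 2·36·3·1 = 216
  2*X**2*Z ↦ 2·36·1·0 = 0
  2*X*Y**2 ↦ 2·6·9·1 = 108
  3*X*Y*Z ↦ 3·6·3·0 = 0
  -2*Y**3 ↦ -2·1·27·1 = -54
  -Y**2*Z ↦ -1·1·9·0 = 0
  -3*Z**3 ↦ -3·1·1·0 = 0
Sum: F(6, 3, 0) = (-432) + (216) + (0) + (108) + (0) + (-54) + (0) + (0) = -162.
Reducing mod 11: -162 ≡ 3 (mod 11).
Since F(a, b, c) ≡ 3 ≠ 0 (mod 11), P does NOT lie on the curve.


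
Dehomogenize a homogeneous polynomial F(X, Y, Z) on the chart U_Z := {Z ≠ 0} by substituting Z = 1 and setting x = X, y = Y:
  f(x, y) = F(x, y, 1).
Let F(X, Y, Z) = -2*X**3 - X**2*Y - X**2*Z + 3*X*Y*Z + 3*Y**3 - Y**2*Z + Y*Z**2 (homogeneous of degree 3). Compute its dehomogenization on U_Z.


f(x, y) = -2*x**3 - x**2*y - x**2 + 3*x*y + 3*y**3 - y**2 + y

On U_Z we set Z = 1. Each monomial c·X^i·Y^j·Z^k in F becomes c·x^i·y^j·1^k = c·x^i·y^j.
Substituting Z = 1: F(X, Y, 1) = -2*x**3 - x**2*y - x**2 + 3*x*y + 3*y**3 - y**2 + y.
Note: deg(f) ≤ deg(F) = 3; strict inequality happens when F is divisible by Z (lost terms).


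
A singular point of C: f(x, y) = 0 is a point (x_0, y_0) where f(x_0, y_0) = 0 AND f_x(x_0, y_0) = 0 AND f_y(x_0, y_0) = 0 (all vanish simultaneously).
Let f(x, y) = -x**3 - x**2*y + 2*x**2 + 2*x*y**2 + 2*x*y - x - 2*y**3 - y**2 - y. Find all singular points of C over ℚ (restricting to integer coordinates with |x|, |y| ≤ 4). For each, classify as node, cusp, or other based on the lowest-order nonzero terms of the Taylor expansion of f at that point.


Singular points: {(1, 0)}; classification: node.

Compute partial derivatives:
  f_x = -3*x**2 - 2*x*y + 4*x + 2*y**2 + 2*y - 1.
  f_y = -x**2 + 4*x*y + 2*x - 6*y**2 - 2*y - 1.
Scan x_0 ∈ {−4, ..., 4}. For each x_0, f_y(x_0, y) is a polynomial in y; find its integer roots y ∈ {−4, ..., 4}, then test f_x and f at those candidates.
  x = -4: f_y(-4, y) = -6*y**2 - 18*y - 25; no integer root y with |y| ≤ 4.
  x = -3: f_y(-3, y) = -6*y**2 - 14*y - 16; no integer root y with |y| ≤ 4.
  x = -2: f_y(-2, y) = -6*y**2 - 10*y - 9; no integer root y with |y| ≤ 4.
  x = -1: f_y(-1, y) = -6*y**2 - 6*y - 4; no integer root y with |y| ≤ 4.
  x = 0: f_y(0, y) = -6*y**2 - 2*y - 1; no integer root y with |y| ≤ 4.
  x = 1: f_y(1, y) = -6*y**2 + 2*y; vanishes at y ∈ {0}. (1, 0): f_x = 0, f = 0 — SINGULAR.
  x = 2: f_y(2, y) = -6*y**2 + 6*y - 1; no integer root y with |y| ≤ 4.
  x = 3: f_y(3, y) = -6*y**2 + 10*y - 4; vanishes at y ∈ {1}. (3, 1): f_x = -18 ≠ 0.
  x = 4: f_y(4, y) = -6*y**2 + 14*y - 9; no integer root y with |y| ≤ 4.
Only singular point on the grid: (1, 0).
Classify: substitute x = 1 + u, y = 0 + v and expand: f = -u**3 - u**2*v - u**2 + 2*u*v**2 - 2*v**3 + v**2.
No constant or linear terms (consistent with a singular point). Quadratic part: -u**2 + v**2. Cubic part: -u**3 - u**2*v + 2*u*v**2 - 2*v**3.
The quadratic part v**2 - u**2 = (v − u)(v + u) splits into two distinct linear factors, so there are two distinct tangent lines y − 0 = ±(x − 1) — this is a node (ordinary double point).
Classification: node.
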